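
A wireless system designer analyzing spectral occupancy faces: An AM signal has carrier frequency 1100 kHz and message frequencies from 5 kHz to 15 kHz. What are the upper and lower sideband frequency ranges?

Upper sideband (USB) = fc + [fm_low, fm_high] = 1100 + [5, 15] = [1105, 1115] kHz
Lower sideband (LSB) = fc - [fm_high, fm_low] = 1100 - [15, 5] = [1085, 1095] kHz
Total occupied spectrum: 1085 kHz to 1115 kHz (plus carrier at 1100 kHz)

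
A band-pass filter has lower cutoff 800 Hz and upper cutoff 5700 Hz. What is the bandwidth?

Bandwidth = f_high - f_low
= 5700 Hz - 800 Hz = 4900 Hz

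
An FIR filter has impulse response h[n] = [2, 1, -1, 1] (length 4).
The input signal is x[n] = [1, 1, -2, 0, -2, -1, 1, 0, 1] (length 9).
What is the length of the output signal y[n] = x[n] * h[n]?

For linear convolution, the output length is:
len(y) = len(x) + len(h) - 1 = 9 + 4 - 1 = 12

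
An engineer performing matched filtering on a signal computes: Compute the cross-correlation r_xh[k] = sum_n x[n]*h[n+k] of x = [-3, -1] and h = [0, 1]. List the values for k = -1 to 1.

Both sequences indexed from 0 and zero outside their support.
Lags with overlap: k = -1 to 1.
  r_xh[-1] = x[1]*h[0] = 0
  r_xh[0] = x[0]*h[0] + x[1]*h[1] = -1
  r_xh[1] = x[0]*h[1] = -3
r_xh = [0, -1, -3] (for k = -1, ..., 1)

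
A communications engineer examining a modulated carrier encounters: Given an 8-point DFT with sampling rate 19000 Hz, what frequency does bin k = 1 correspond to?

The frequency of DFT bin k is: f_k = k * f_s / N
f_1 = 1 * 19000 / 8 = 2375 Hz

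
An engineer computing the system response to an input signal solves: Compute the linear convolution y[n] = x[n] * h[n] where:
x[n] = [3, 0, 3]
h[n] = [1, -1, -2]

y[n] = sum_k x[k]*h[n-k]. Output length = len(x) + len(h) - 1 = 3 + 3 - 1 = 5.
y[0] = 3*1 = 3
y[1] = 0*1 + 3*-1 = -3
y[2] = 3*1 + 0*-1 + 3*-2 = -3
y[3] = 3*-1 + 0*-2 = -3
y[4] = 3*-2 = -6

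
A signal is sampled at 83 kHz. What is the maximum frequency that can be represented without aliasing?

The maximum frequency that can be represented without aliasing
is the Nyquist frequency: f_max = f_s / 2 = 83 kHz / 2 = 83/2 kHz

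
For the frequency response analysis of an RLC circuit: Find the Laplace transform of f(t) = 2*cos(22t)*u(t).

Standard pair: cos(wt)*u(t) <-> s/(s^2+w^2)
With w = 22: L{2*cos(22t)*u(t)} = 2s/(s^2+484)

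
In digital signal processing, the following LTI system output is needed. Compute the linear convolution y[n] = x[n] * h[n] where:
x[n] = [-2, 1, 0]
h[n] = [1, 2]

y[n] = sum_k x[k]*h[n-k]. Output length = len(x) + len(h) - 1 = 3 + 2 - 1 = 4.
y[0] = -2*1 = -2
y[1] = 1*1 + -2*2 = -3
y[2] = 0*1 + 1*2 = 2
y[3] = 0*2 = 0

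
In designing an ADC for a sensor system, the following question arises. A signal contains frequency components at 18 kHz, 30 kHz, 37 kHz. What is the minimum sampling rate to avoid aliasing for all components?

The highest frequency component is f_max = 37 kHz.
Nyquist rate = 2 * f_max = 2 * 37 kHz = 74 kHz.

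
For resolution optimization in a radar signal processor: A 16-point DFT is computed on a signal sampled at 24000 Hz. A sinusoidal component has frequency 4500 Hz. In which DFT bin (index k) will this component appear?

DFT frequency resolution = f_s/N = 24000/16 = 1500 Hz
Bin index k = f_signal / resolution = 4500 / 1500 = 3
The signal frequency 4500 Hz falls in DFT bin k = 3.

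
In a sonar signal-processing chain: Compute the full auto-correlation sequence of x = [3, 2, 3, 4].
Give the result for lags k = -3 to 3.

r_xx[k] = sum_m x[m]*x[m+k], indexed from 0, for k = -3 to 3:
  r_xx[-3] = x[3]*x[0] = 12
  r_xx[-2] = x[2]*x[0] + x[3]*x[1] = 17
  r_xx[-1] = x[1]*x[0] + x[2]*x[1] + x[3]*x[2] = 24
  r_xx[0] = x[0]*x[0] + x[1]*x[1] + x[2]*x[2] + x[3]*x[3] = 38
  r_xx[1] = x[0]*x[1] + x[1]*x[2] + x[2]*x[3] = 24
  r_xx[2] = x[0]*x[2] + x[1]*x[3] = 17
  r_xx[3] = x[0]*x[3] = 12
r_xx = [12, 17, 24, 38, 24, 17, 12]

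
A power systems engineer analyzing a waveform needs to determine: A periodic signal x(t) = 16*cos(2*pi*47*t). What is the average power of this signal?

Average power of A*cos(wt) is A^2/2.
P = 16^2 / 2 = 256/2 = 128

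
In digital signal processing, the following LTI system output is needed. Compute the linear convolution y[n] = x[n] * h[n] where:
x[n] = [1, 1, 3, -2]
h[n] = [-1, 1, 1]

y[n] = sum_k x[k]*h[n-k]. Output length = len(x) + len(h) - 1 = 4 + 3 - 1 = 6.
y[0] = 1*-1 = -1
y[1] = 1*-1 + 1*1 = 0
y[2] = 3*-1 + 1*1 + 1*1 = -1
y[3] = -2*-1 + 3*1 + 1*1 = 6
y[4] = -2*1 + 3*1 = 1
y[5] = -2*1 = -2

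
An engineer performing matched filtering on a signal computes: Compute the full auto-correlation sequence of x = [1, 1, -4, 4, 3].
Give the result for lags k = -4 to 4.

r_xx[k] = sum_m x[m]*x[m+k], indexed from 0, for k = -4 to 4:
  r_xx[-4] = x[4]*x[0] = 3
  r_xx[-3] = x[3]*x[0] + x[4]*x[1] = 7
  r_xx[-2] = x[2]*x[0] + x[3]*x[1] + x[4]*x[2] = -12
  r_xx[-1] = x[1]*x[0] + x[2]*x[1] + x[3]*x[2] + x[4]*x[3] = -7
  r_xx[0] = x[0]*x[0] + x[1]*x[1] + x[2]*x[2] + x[3]*x[3] + x[4]*x[4] = 43
  r_xx[1] = x[0]*x[1] + x[1]*x[2] + x[2]*x[3] + x[3]*x[4] = -7
  r_xx[2] = x[0]*x[2] + x[1]*x[3] + x[2]*x[4] = -12
  r_xx[3] = x[0]*x[3] + x[1]*x[4] = 7
  r_xx[4] = x[0]*x[4] = 3
r_xx = [3, 7, -12, -7, 43, -7, -12, 7, 3]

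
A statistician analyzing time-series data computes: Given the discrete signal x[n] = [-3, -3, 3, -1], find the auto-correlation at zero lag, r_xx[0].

The auto-correlation at zero lag r_xx[0] equals the signal energy.
r_xx[0] = sum of x[n]^2 = (-3)^2 + (-3)^2 + 3^2 + (-1)^2
= 9 + 9 + 9 + 1 = 28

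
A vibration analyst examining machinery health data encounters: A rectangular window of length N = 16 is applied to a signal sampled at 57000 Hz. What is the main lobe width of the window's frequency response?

For a rectangular window of length N,
the main lobe width in frequency is 2*f_s/N.
= 2*57000/16 = 7125 Hz
This determines the minimum frequency separation for resolving two sinusoids.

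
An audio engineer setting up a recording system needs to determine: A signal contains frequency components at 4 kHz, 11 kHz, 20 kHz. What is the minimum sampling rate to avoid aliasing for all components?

The highest frequency component is f_max = 20 kHz.
Nyquist rate = 2 * f_max = 2 * 20 kHz = 40 kHz.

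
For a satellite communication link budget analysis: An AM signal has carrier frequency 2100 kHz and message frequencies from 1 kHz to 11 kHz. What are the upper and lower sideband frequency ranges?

Upper sideband (USB) = fc + [fm_low, fm_high] = 2100 + [1, 11] = [2101, 2111] kHz
Lower sideband (LSB) = fc - [fm_high, fm_low] = 2100 - [11, 1] = [2089, 2099] kHz
Total occupied spectrum: 2089 kHz to 2111 kHz (plus carrier at 2100 kHz)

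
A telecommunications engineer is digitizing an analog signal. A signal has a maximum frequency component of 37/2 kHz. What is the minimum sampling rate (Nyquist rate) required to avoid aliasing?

By the Nyquist-Shannon sampling theorem,
the minimum sampling rate (Nyquist rate) must be at least 2 * f_max.
Nyquist rate = 2 * 37/2 kHz = 37 kHz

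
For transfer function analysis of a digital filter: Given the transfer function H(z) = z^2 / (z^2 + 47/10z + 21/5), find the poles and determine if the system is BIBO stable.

Poles are roots of the denominator: z^2 + 47/10z + 21/5 = 0.
Quadratic formula: z = [-(47/10) +/- sqrt((47/10)^2 - 4*(21/5))] / 2
Discriminant = 2209/100 - 84/5 = 529/100; sqrt = 23/10.
z = (-47/10 +/- 23/10) / 2 => z = -6/5 or z = -7/2.
|p1| = 7/2, |p2| = 6/5.
For BIBO stability, all poles must lie inside the unit circle (|p| < 1).
System is UNSTABLE since at least one |p| >= 1.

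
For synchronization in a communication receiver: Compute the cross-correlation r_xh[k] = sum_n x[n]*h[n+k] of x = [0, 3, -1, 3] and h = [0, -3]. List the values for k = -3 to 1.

Both sequences indexed from 0 and zero outside their support.
Lags with overlap: k = -3 to 1.
  r_xh[-3] = x[3]*h[0] = 0
  r_xh[-2] = x[2]*h[0] + x[3]*h[1] = -9
  r_xh[-1] = x[1]*h[0] + x[2]*h[1] = 3
  r_xh[0] = x[0]*h[0] + x[1]*h[1] = -9
  r_xh[1] = x[0]*h[1] = 0
r_xh = [0, -9, 3, -9, 0] (for k = -3, ..., 1)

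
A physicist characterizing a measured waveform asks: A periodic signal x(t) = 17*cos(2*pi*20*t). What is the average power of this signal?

Average power of A*cos(wt) is A^2/2.
P = 17^2 / 2 = 289/2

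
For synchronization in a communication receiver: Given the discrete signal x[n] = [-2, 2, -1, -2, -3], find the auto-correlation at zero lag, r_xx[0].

The auto-correlation at zero lag r_xx[0] equals the signal energy.
r_xx[0] = sum of x[n]^2 = (-2)^2 + 2^2 + (-1)^2 + (-2)^2 + (-3)^2
= 4 + 4 + 1 + 4 + 9 = 22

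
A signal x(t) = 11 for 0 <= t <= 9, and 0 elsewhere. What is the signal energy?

Energy = integral of |x(t)|^2 dt over the signal duration
= 11^2 * 9 = 121 * 9 = 1089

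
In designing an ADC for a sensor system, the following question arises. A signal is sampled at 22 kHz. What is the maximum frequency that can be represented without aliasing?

The maximum frequency that can be represented without aliasing
is the Nyquist frequency: f_max = f_s / 2 = 22 kHz / 2 = 11 kHz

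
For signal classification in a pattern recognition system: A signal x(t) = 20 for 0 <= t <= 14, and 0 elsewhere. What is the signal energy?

Energy = integral of |x(t)|^2 dt over the signal duration
= 20^2 * 14 = 400 * 14 = 5600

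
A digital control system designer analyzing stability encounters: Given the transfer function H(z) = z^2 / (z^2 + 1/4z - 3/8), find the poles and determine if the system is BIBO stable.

Poles are roots of the denominator: z^2 + 1/4z - 3/8 = 0.
Quadratic formula: z = [-(1/4) +/- sqrt((1/4)^2 - 4*(-3/8))] / 2
Discriminant = 1/16 + 3/2 = 25/16; sqrt = 5/4.
z = (-1/4 +/- 5/4) / 2 => z = 1/2 or z = -3/4.
|p1| = 3/4, |p2| = 1/2.
For BIBO stability, all poles must lie inside the unit circle (|p| < 1).
System is STABLE since both |p| < 1.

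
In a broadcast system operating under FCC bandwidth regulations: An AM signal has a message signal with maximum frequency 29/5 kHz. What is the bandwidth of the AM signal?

In AM (double-sideband), the bandwidth is twice the message frequency.
BW = 2 * f_m = 2 * 29/5 kHz = 58/5 kHz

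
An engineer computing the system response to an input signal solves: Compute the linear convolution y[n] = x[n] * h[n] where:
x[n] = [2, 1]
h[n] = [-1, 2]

y[n] = sum_k x[k]*h[n-k]. Output length = len(x) + len(h) - 1 = 2 + 2 - 1 = 3.
y[0] = 2*-1 = -2
y[1] = 1*-1 + 2*2 = 3
y[2] = 1*2 = 2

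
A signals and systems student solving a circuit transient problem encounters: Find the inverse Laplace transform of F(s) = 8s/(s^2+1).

Standard pair: s/(s^2+w^2) <-> cos(wt)*u(t)
With k=8, w=1: f(t) = 8*cos(t)*u(t)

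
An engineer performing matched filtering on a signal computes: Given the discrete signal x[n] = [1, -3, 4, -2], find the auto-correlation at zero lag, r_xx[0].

The auto-correlation at zero lag r_xx[0] equals the signal energy.
r_xx[0] = sum of x[n]^2 = 1^2 + (-3)^2 + 4^2 + (-2)^2
= 1 + 9 + 16 + 4 = 30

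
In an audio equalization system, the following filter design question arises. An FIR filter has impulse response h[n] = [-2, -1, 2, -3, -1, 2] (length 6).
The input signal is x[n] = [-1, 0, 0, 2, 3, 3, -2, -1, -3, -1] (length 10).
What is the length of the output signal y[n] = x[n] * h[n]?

For linear convolution, the output length is:
len(y) = len(x) + len(h) - 1 = 10 + 6 - 1 = 15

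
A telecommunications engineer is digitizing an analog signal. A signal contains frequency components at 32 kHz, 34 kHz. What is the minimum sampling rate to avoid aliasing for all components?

The highest frequency component is f_max = 34 kHz.
Nyquist rate = 2 * f_max = 2 * 34 kHz = 68 kHz.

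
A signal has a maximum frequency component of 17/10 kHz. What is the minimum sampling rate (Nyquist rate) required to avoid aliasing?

By the Nyquist-Shannon sampling theorem,
the minimum sampling rate (Nyquist rate) must be at least 2 * f_max.
Nyquist rate = 2 * 17/10 kHz = 17/5 kHz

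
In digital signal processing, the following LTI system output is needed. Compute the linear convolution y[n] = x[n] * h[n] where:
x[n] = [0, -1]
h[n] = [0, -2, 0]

y[n] = sum_k x[k]*h[n-k]. Output length = len(x) + len(h) - 1 = 2 + 3 - 1 = 4.
y[0] = 0*0 = 0
y[1] = -1*0 + 0*-2 = 0
y[2] = -1*-2 + 0*0 = 2
y[3] = -1*0 = 0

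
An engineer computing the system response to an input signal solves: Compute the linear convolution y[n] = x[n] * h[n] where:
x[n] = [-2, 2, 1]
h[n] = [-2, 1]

y[n] = sum_k x[k]*h[n-k]. Output length = len(x) + len(h) - 1 = 3 + 2 - 1 = 4.
y[0] = -2*-2 = 4
y[1] = 2*-2 + -2*1 = -6
y[2] = 1*-2 + 2*1 = 0
y[3] = 1*1 = 1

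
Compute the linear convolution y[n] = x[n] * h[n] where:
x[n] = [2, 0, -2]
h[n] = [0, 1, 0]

y[n] = sum_k x[k]*h[n-k]. Output length = len(x) + len(h) - 1 = 3 + 3 - 1 = 5.
y[0] = 2*0 = 0
y[1] = 0*0 + 2*1 = 2
y[2] = -2*0 + 0*1 + 2*0 = 0
y[3] = -2*1 + 0*0 = -2
y[4] = -2*0 = 0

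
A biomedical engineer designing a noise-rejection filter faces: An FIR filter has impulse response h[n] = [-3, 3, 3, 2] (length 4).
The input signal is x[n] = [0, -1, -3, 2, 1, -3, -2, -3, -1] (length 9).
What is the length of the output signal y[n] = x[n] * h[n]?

For linear convolution, the output length is:
len(y) = len(x) + len(h) - 1 = 9 + 4 - 1 = 12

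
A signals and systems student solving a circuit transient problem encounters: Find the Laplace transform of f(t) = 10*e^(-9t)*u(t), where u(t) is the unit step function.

Standard Laplace transform pair:
e^(-at)*u(t) <-> 1/(s+a)
With a = 9: L{10*e^(-9t)*u(t)} = 10/(s+9), ROC: Re(s) > -9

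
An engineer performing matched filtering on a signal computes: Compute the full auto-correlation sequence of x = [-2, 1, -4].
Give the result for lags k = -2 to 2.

r_xx[k] = sum_m x[m]*x[m+k], indexed from 0, for k = -2 to 2:
  r_xx[-2] = x[2]*x[0] = 8
  r_xx[-1] = x[1]*x[0] + x[2]*x[1] = -6
  r_xx[0] = x[0]*x[0] + x[1]*x[1] + x[2]*x[2] = 21
  r_xx[1] = x[0]*x[1] + x[1]*x[2] = -6
  r_xx[2] = x[0]*x[2] = 8
r_xx = [8, -6, 21, -6, 8]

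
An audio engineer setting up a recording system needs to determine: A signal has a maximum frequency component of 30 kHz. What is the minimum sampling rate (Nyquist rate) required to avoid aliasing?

By the Nyquist-Shannon sampling theorem,
the minimum sampling rate (Nyquist rate) must be at least 2 * f_max.
Nyquist rate = 2 * 30 kHz = 60 kHz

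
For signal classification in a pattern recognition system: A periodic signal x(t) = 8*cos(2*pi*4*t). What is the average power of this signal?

Average power of A*cos(wt) is A^2/2.
P = 8^2 / 2 = 64/2 = 32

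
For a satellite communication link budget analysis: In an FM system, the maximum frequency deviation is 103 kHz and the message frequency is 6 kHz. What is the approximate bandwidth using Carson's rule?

Carson's rule: BW = 2*(delta_f + f_m)
= 2*(103 + 6) kHz = 218 kHz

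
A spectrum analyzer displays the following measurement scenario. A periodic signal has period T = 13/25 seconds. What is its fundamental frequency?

The fundamental frequency is the reciprocal of the period.
f = 1/T = 1/(13/25) = 25/13 Hz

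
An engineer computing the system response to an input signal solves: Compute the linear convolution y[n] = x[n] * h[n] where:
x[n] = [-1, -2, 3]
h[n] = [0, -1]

y[n] = sum_k x[k]*h[n-k]. Output length = len(x) + len(h) - 1 = 3 + 2 - 1 = 4.
y[0] = -1*0 = 0
y[1] = -2*0 + -1*-1 = 1
y[2] = 3*0 + -2*-1 = 2
y[3] = 3*-1 = -3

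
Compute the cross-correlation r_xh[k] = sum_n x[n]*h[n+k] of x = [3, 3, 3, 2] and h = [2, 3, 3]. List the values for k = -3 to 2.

Both sequences indexed from 0 and zero outside their support.
Lags with overlap: k = -3 to 2.
  r_xh[-3] = x[3]*h[0] = 4
  r_xh[-2] = x[2]*h[0] + x[3]*h[1] = 12
  r_xh[-1] = x[1]*h[0] + x[2]*h[1] + x[3]*h[2] = 21
  r_xh[0] = x[0]*h[0] + x[1]*h[1] + x[2]*h[2] = 24
  r_xh[1] = x[0]*h[1] + x[1]*h[2] = 18
  r_xh[2] = x[0]*h[2] = 9
r_xh = [4, 12, 21, 24, 18, 9] (for k = -3, ..., 2)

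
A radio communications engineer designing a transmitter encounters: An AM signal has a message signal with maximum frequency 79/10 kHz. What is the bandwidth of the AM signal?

In AM (double-sideband), the bandwidth is twice the message frequency.
BW = 2 * f_m = 2 * 79/10 kHz = 79/5 kHz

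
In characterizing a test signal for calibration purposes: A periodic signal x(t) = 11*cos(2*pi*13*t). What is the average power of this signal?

Average power of A*cos(wt) is A^2/2.
P = 11^2 / 2 = 121/2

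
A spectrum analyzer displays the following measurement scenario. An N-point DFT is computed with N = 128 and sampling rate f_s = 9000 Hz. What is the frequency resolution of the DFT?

DFT frequency resolution = f_s / N
= 9000 / 128 = 1125/16 Hz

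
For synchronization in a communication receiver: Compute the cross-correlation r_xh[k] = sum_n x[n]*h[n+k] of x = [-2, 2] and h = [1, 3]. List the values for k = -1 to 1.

Both sequences indexed from 0 and zero outside their support.
Lags with overlap: k = -1 to 1.
  r_xh[-1] = x[1]*h[0] = 2
  r_xh[0] = x[0]*h[0] + x[1]*h[1] = 4
  r_xh[1] = x[0]*h[1] = -6
r_xh = [2, 4, -6] (for k = -1, ..., 1)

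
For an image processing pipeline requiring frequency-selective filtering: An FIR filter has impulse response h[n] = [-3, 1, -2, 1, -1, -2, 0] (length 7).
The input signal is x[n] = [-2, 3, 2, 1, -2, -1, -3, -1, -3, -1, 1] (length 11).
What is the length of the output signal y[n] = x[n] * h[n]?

For linear convolution, the output length is:
len(y) = len(x) + len(h) - 1 = 11 + 7 - 1 = 17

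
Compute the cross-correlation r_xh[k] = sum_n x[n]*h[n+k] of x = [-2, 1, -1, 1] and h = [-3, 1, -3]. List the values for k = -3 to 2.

Both sequences indexed from 0 and zero outside their support.
Lags with overlap: k = -3 to 2.
  r_xh[-3] = x[3]*h[0] = -3
  r_xh[-2] = x[2]*h[0] + x[3]*h[1] = 4
  r_xh[-1] = x[1]*h[0] + x[2]*h[1] + x[3]*h[2] = -7
  r_xh[0] = x[0]*h[0] + x[1]*h[1] + x[2]*h[2] = 10
  r_xh[1] = x[0]*h[1] + x[1]*h[2] = -5
  r_xh[2] = x[0]*h[2] = 6
r_xh = [-3, 4, -7, 10, -5, 6] (for k = -3, ..., 2)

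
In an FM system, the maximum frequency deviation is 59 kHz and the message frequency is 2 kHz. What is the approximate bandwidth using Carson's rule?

Carson's rule: BW = 2*(delta_f + f_m)
= 2*(59 + 2) kHz = 122 kHz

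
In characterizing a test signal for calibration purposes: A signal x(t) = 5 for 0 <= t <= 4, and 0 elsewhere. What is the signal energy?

Energy = integral of |x(t)|^2 dt over the signal duration
= 5^2 * 4 = 25 * 4 = 100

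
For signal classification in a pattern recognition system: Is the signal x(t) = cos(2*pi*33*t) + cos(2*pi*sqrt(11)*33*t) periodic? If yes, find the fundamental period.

f1 = 33 Hz, f2 = 33*sqrt(11) Hz
Ratio f2/f1 = sqrt(11), which is irrational.
Since the frequency ratio is irrational, no common period exists.
The signal is not periodic.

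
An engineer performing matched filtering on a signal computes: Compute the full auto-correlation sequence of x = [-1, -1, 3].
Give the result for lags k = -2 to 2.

r_xx[k] = sum_m x[m]*x[m+k], indexed from 0, for k = -2 to 2:
  r_xx[-2] = x[2]*x[0] = -3
  r_xx[-1] = x[1]*x[0] + x[2]*x[1] = -2
  r_xx[0] = x[0]*x[0] + x[1]*x[1] + x[2]*x[2] = 11
  r_xx[1] = x[0]*x[1] + x[1]*x[2] = -2
  r_xx[2] = x[0]*x[2] = -3
r_xx = [-3, -2, 11, -2, -3]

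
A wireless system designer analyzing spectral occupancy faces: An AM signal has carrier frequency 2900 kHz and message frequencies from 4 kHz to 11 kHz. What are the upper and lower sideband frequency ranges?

Upper sideband (USB) = fc + [fm_low, fm_high] = 2900 + [4, 11] = [2904, 2911] kHz
Lower sideband (LSB) = fc - [fm_high, fm_low] = 2900 - [11, 4] = [2889, 2896] kHz
Total occupied spectrum: 2889 kHz to 2911 kHz (plus carrier at 2900 kHz)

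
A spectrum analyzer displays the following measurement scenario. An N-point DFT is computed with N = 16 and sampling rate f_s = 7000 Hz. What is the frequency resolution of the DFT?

DFT frequency resolution = f_s / N
= 7000 / 16 = 875/2 Hz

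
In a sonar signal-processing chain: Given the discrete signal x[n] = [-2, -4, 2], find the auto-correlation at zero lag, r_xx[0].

The auto-correlation at zero lag r_xx[0] equals the signal energy.
r_xx[0] = sum of x[n]^2 = (-2)^2 + (-4)^2 + 2^2
= 4 + 16 + 4 = 24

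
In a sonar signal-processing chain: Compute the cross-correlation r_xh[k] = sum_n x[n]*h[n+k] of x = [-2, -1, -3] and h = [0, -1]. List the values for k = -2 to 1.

Both sequences indexed from 0 and zero outside their support.
Lags with overlap: k = -2 to 1.
  r_xh[-2] = x[2]*h[0] = 0
  r_xh[-1] = x[1]*h[0] + x[2]*h[1] = 3
  r_xh[0] = x[0]*h[0] + x[1]*h[1] = 1
  r_xh[1] = x[0]*h[1] = 2
r_xh = [0, 3, 1, 2] (for k = -2, ..., 1)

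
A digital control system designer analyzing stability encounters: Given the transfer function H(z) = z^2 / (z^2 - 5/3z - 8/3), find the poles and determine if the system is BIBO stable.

Poles are roots of the denominator: z^2 - 5/3z - 8/3 = 0.
Quadratic formula: z = [-(-5/3) +/- sqrt((-5/3)^2 - 4*(-8/3))] / 2
Discriminant = 25/9 + 32/3 = 121/9; sqrt = 11/3.
z = (5/3 +/- 11/3) / 2 => z = 8/3 or z = -1.
|p1| = 1, |p2| = 8/3.
For BIBO stability, all poles must lie inside the unit circle (|p| < 1).
System is UNSTABLE since at least one |p| >= 1.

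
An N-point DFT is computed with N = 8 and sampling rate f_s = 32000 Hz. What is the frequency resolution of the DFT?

DFT frequency resolution = f_s / N
= 32000 / 8 = 4000 Hz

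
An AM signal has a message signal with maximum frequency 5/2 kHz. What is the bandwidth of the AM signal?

In AM (double-sideband), the bandwidth is twice the message frequency.
BW = 2 * f_m = 2 * 5/2 kHz = 5 kHz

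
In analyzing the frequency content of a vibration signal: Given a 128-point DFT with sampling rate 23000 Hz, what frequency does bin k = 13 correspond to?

The frequency of DFT bin k is: f_k = k * f_s / N
f_13 = 13 * 23000 / 128 = 37375/16 Hz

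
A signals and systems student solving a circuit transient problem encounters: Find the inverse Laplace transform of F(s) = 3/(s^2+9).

Standard pair: w/(s^2+w^2) <-> sin(wt)*u(t)
Recognize w^2 = 9, so w = 3; numerator 3 = 1*3.
f(t) = sin(3t)*u(t)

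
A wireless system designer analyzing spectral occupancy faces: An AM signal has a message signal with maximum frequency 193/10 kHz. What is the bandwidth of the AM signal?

In AM (double-sideband), the bandwidth is twice the message frequency.
BW = 2 * f_m = 2 * 193/10 kHz = 193/5 kHz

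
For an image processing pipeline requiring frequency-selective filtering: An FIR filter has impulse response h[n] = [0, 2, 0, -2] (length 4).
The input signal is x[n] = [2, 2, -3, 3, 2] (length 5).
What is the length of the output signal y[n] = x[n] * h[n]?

For linear convolution, the output length is:
len(y) = len(x) + len(h) - 1 = 5 + 4 - 1 = 8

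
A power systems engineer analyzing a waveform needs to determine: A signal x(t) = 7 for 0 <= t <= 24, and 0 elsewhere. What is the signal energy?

Energy = integral of |x(t)|^2 dt over the signal duration
= 7^2 * 24 = 49 * 24 = 1176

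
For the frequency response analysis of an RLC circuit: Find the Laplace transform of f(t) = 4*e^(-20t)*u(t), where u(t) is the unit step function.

Standard Laplace transform pair:
e^(-at)*u(t) <-> 1/(s+a)
With a = 20: L{4*e^(-20t)*u(t)} = 4/(s+20), ROC: Re(s) > -20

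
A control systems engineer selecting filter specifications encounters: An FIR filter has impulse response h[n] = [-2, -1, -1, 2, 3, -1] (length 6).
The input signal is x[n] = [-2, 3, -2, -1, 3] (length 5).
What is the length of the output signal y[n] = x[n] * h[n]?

For linear convolution, the output length is:
len(y) = len(x) + len(h) - 1 = 5 + 6 - 1 = 10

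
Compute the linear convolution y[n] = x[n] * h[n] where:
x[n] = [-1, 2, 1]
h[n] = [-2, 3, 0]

y[n] = sum_k x[k]*h[n-k]. Output length = len(x) + len(h) - 1 = 3 + 3 - 1 = 5.
y[0] = -1*-2 = 2
y[1] = 2*-2 + -1*3 = -7
y[2] = 1*-2 + 2*3 + -1*0 = 4
y[3] = 1*3 + 2*0 = 3
y[4] = 1*0 = 0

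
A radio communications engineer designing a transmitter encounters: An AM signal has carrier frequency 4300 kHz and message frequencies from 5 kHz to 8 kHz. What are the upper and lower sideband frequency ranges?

Upper sideband (USB) = fc + [fm_low, fm_high] = 4300 + [5, 8] = [4305, 4308] kHz
Lower sideband (LSB) = fc - [fm_high, fm_low] = 4300 - [8, 5] = [4292, 4295] kHz
Total occupied spectrum: 4292 kHz to 4308 kHz (plus carrier at 4300 kHz)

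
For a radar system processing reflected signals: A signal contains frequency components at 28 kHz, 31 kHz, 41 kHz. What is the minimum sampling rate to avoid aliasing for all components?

The highest frequency component is f_max = 41 kHz.
Nyquist rate = 2 * f_max = 2 * 41 kHz = 82 kHz.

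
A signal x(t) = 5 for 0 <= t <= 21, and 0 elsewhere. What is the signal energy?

Energy = integral of |x(t)|^2 dt over the signal duration
= 5^2 * 21 = 25 * 21 = 525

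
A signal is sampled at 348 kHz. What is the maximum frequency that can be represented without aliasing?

The maximum frequency that can be represented without aliasing
is the Nyquist frequency: f_max = f_s / 2 = 348 kHz / 2 = 174 kHz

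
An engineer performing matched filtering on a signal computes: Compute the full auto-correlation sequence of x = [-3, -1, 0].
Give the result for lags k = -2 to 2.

r_xx[k] = sum_m x[m]*x[m+k], indexed from 0, for k = -2 to 2:
  r_xx[-2] = x[2]*x[0] = 0
  r_xx[-1] = x[1]*x[0] + x[2]*x[1] = 3
  r_xx[0] = x[0]*x[0] + x[1]*x[1] + x[2]*x[2] = 10
  r_xx[1] = x[0]*x[1] + x[1]*x[2] = 3
  r_xx[2] = x[0]*x[2] = 0
r_xx = [0, 3, 10, 3, 0]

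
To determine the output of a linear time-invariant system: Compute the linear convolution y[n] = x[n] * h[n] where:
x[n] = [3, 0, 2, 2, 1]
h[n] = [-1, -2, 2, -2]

y[n] = sum_k x[k]*h[n-k]. Output length = len(x) + len(h) - 1 = 5 + 4 - 1 = 8.
y[0] = 3*-1 = -3
y[1] = 0*-1 + 3*-2 = -6
y[2] = 2*-1 + 0*-2 + 3*2 = 4
y[3] = 2*-1 + 2*-2 + 0*2 + 3*-2 = -12
y[4] = 1*-1 + 2*-2 + 2*2 + 0*-2 = -1
y[5] = 1*-2 + 2*2 + 2*-2 = -2
y[6] = 1*2 + 2*-2 = -2
y[7] = 1*-2 = -2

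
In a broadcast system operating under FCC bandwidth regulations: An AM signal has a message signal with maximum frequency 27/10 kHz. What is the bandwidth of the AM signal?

In AM (double-sideband), the bandwidth is twice the message frequency.
BW = 2 * f_m = 2 * 27/10 kHz = 27/5 kHz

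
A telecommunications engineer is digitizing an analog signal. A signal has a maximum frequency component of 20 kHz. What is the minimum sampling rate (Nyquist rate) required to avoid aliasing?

By the Nyquist-Shannon sampling theorem,
the minimum sampling rate (Nyquist rate) must be at least 2 * f_max.
Nyquist rate = 2 * 20 kHz = 40 kHz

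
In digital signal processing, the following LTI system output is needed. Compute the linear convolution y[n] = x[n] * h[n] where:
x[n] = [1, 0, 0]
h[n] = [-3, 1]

y[n] = sum_k x[k]*h[n-k]. Output length = len(x) + len(h) - 1 = 3 + 2 - 1 = 4.
y[0] = 1*-3 = -3
y[1] = 0*-3 + 1*1 = 1
y[2] = 0*-3 + 0*1 = 0
y[3] = 0*1 = 0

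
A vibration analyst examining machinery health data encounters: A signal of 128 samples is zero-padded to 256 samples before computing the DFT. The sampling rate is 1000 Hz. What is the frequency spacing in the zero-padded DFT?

Original DFT: N = 128, resolution = f_s/N = 1000/128 = 125/16 Hz
Zero-padded DFT: N = 256, resolution = f_s/N = 1000/256 = 125/32 Hz
Zero-padding interpolates the spectrum (finer frequency grid)
but does NOT improve the true spectral resolution (ability to resolve close frequencies).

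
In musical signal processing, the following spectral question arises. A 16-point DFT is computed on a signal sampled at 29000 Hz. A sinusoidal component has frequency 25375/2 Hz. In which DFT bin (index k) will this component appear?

DFT frequency resolution = f_s/N = 29000/16 = 3625/2 Hz
Bin index k = f_signal / resolution = 25375/2 / 3625/2 = 7
The signal frequency 25375/2 Hz falls in DFT bin k = 7.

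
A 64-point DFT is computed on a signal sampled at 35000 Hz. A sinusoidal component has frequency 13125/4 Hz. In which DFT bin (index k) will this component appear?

DFT frequency resolution = f_s/N = 35000/64 = 4375/8 Hz
Bin index k = f_signal / resolution = 13125/4 / 4375/8 = 6
The signal frequency 13125/4 Hz falls in DFT bin k = 6.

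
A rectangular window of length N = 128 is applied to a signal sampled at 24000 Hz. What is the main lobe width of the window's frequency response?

For a rectangular window of length N,
the main lobe width in frequency is 2*f_s/N.
= 2*24000/128 = 375 Hz
This determines the minimum frequency separation for resolving two sinusoids.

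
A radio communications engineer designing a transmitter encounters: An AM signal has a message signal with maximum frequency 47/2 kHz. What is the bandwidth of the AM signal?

In AM (double-sideband), the bandwidth is twice the message frequency.
BW = 2 * f_m = 2 * 47/2 kHz = 47 kHz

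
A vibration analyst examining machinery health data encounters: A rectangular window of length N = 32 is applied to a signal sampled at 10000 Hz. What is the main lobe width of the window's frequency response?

For a rectangular window of length N,
the main lobe width in frequency is 2*f_s/N.
= 2*10000/32 = 625 Hz
This determines the minimum frequency separation for resolving two sinusoids.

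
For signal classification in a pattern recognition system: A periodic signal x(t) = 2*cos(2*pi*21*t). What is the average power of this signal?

Average power of A*cos(wt) is A^2/2.
P = 2^2 / 2 = 4/2 = 2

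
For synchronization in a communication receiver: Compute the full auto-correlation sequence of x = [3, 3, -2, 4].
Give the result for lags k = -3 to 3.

r_xx[k] = sum_m x[m]*x[m+k], indexed from 0, for k = -3 to 3:
  r_xx[-3] = x[3]*x[0] = 12
  r_xx[-2] = x[2]*x[0] + x[3]*x[1] = 6
  r_xx[-1] = x[1]*x[0] + x[2]*x[1] + x[3]*x[2] = -5
  r_xx[0] = x[0]*x[0] + x[1]*x[1] + x[2]*x[2] + x[3]*x[3] = 38
  r_xx[1] = x[0]*x[1] + x[1]*x[2] + x[2]*x[3] = -5
  r_xx[2] = x[0]*x[2] + x[1]*x[3] = 6
  r_xx[3] = x[0]*x[3] = 12
r_xx = [12, 6, -5, 38, -5, 6, 12]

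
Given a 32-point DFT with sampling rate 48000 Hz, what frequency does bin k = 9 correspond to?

The frequency of DFT bin k is: f_k = k * f_s / N
f_9 = 9 * 48000 / 32 = 13500 Hz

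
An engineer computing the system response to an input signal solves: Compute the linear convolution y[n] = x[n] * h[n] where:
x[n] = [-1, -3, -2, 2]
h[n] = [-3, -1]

y[n] = sum_k x[k]*h[n-k]. Output length = len(x) + len(h) - 1 = 4 + 2 - 1 = 5.
y[0] = -1*-3 = 3
y[1] = -3*-3 + -1*-1 = 10
y[2] = -2*-3 + -3*-1 = 9
y[3] = 2*-3 + -2*-1 = -4
y[4] = 2*-1 = -2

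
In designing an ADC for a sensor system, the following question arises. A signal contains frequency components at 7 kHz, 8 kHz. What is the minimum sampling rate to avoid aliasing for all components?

The highest frequency component is f_max = 8 kHz.
Nyquist rate = 2 * f_max = 2 * 8 kHz = 16 kHz.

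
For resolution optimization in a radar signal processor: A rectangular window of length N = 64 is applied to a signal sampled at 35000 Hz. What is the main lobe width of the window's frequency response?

For a rectangular window of length N,
the main lobe width in frequency is 2*f_s/N.
= 2*35000/64 = 4375/4 Hz
This determines the minimum frequency separation for resolving two sinusoids.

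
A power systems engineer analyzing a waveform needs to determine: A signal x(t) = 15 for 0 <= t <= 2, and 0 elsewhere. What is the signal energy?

Energy = integral of |x(t)|^2 dt over the signal duration
= 15^2 * 2 = 225 * 2 = 450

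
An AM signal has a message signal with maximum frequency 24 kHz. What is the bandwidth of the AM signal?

In AM (double-sideband), the bandwidth is twice the message frequency.
BW = 2 * f_m = 2 * 24 kHz = 48 kHz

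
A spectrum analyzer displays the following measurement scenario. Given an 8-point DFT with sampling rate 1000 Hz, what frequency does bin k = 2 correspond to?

The frequency of DFT bin k is: f_k = k * f_s / N
f_2 = 2 * 1000 / 8 = 250 Hz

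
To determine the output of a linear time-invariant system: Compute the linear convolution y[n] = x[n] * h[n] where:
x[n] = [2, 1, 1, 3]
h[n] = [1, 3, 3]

y[n] = sum_k x[k]*h[n-k]. Output length = len(x) + len(h) - 1 = 4 + 3 - 1 = 6.
y[0] = 2*1 = 2
y[1] = 1*1 + 2*3 = 7
y[2] = 1*1 + 1*3 + 2*3 = 10
y[3] = 3*1 + 1*3 + 1*3 = 9
y[4] = 3*3 + 1*3 = 12
y[5] = 3*3 = 9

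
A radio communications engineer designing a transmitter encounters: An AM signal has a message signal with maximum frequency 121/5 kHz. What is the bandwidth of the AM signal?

In AM (double-sideband), the bandwidth is twice the message frequency.
BW = 2 * f_m = 2 * 121/5 kHz = 242/5 kHz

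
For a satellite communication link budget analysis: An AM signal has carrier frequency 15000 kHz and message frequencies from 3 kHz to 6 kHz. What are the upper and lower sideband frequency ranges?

Upper sideband (USB) = fc + [fm_low, fm_high] = 15000 + [3, 6] = [15003, 15006] kHz
Lower sideband (LSB) = fc - [fm_high, fm_low] = 15000 - [6, 3] = [14994, 14997] kHz
Total occupied spectrum: 14994 kHz to 15006 kHz (plus carrier at 15000 kHz)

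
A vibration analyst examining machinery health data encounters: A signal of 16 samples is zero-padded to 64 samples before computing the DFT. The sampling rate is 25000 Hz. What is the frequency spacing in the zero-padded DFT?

Original DFT: N = 16, resolution = f_s/N = 25000/16 = 3125/2 Hz
Zero-padded DFT: N = 64, resolution = f_s/N = 25000/64 = 3125/8 Hz
Zero-padding interpolates the spectrum (finer frequency grid)
but does NOT improve the true spectral resolution (ability to resolve close frequencies).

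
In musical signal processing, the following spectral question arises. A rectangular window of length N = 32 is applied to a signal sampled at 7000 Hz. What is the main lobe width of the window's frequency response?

For a rectangular window of length N,
the main lobe width in frequency is 2*f_s/N.
= 2*7000/32 = 875/2 Hz
This determines the minimum frequency separation for resolving two sinusoids.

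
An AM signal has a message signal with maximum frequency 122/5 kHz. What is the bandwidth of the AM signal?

In AM (double-sideband), the bandwidth is twice the message frequency.
BW = 2 * f_m = 2 * 122/5 kHz = 244/5 kHz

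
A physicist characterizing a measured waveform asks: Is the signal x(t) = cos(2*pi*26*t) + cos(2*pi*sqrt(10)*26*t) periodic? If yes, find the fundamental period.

f1 = 26 Hz, f2 = 26*sqrt(10) Hz
Ratio f2/f1 = sqrt(10), which is irrational.
Since the frequency ratio is irrational, no common period exists.
The signal is not periodic.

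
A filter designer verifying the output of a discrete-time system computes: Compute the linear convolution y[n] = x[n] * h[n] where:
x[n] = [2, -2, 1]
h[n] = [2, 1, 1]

y[n] = sum_k x[k]*h[n-k]. Output length = len(x) + len(h) - 1 = 3 + 3 - 1 = 5.
y[0] = 2*2 = 4
y[1] = -2*2 + 2*1 = -2
y[2] = 1*2 + -2*1 + 2*1 = 2
y[3] = 1*1 + -2*1 = -1
y[4] = 1*1 = 1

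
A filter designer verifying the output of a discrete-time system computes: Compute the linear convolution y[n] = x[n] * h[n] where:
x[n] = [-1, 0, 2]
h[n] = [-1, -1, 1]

y[n] = sum_k x[k]*h[n-k]. Output length = len(x) + len(h) - 1 = 3 + 3 - 1 = 5.
y[0] = -1*-1 = 1
y[1] = 0*-1 + -1*-1 = 1
y[2] = 2*-1 + 0*-1 + -1*1 = -3
y[3] = 2*-1 + 0*1 = -2
y[4] = 2*1 = 2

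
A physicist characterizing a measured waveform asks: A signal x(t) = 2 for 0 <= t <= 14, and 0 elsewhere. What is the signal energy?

Energy = integral of |x(t)|^2 dt over the signal duration
= 2^2 * 14 = 4 * 14 = 56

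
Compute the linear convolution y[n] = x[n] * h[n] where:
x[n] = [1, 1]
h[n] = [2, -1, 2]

y[n] = sum_k x[k]*h[n-k]. Output length = len(x) + len(h) - 1 = 2 + 3 - 1 = 4.
y[0] = 1*2 = 2
y[1] = 1*2 + 1*-1 = 1
y[2] = 1*-1 + 1*2 = 1
y[3] = 1*2 = 2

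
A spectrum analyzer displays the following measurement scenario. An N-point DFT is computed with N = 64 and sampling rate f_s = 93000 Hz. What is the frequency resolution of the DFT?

DFT frequency resolution = f_s / N
= 93000 / 64 = 11625/8 Hz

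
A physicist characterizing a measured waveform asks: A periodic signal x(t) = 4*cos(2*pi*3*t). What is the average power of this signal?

Average power of A*cos(wt) is A^2/2.
P = 4^2 / 2 = 16/2 = 8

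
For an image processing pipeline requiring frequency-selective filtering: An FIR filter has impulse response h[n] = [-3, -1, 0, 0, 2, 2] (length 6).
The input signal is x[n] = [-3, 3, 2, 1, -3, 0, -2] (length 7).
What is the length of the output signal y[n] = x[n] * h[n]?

For linear convolution, the output length is:
len(y) = len(x) + len(h) - 1 = 7 + 6 - 1 = 12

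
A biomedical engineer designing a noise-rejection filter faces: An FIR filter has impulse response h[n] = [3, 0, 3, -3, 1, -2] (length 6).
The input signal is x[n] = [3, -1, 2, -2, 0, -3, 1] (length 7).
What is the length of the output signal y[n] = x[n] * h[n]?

For linear convolution, the output length is:
len(y) = len(x) + len(h) - 1 = 7 + 6 - 1 = 12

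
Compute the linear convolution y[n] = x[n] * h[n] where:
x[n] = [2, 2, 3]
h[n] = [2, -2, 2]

y[n] = sum_k x[k]*h[n-k]. Output length = len(x) + len(h) - 1 = 3 + 3 - 1 = 5.
y[0] = 2*2 = 4
y[1] = 2*2 + 2*-2 = 0
y[2] = 3*2 + 2*-2 + 2*2 = 6
y[3] = 3*-2 + 2*2 = -2
y[4] = 3*2 = 6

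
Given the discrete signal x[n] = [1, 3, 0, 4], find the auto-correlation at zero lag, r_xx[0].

The auto-correlation at zero lag r_xx[0] equals the signal energy.
r_xx[0] = sum of x[n]^2 = 1^2 + 3^2 + 0^2 + 4^2
= 1 + 9 + 0 + 16 = 26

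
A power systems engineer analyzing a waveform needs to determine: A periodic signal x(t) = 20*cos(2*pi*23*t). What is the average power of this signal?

Average power of A*cos(wt) is A^2/2.
P = 20^2 / 2 = 400/2 = 200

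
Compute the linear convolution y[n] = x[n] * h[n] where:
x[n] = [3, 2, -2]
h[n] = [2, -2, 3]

y[n] = sum_k x[k]*h[n-k]. Output length = len(x) + len(h) - 1 = 3 + 3 - 1 = 5.
y[0] = 3*2 = 6
y[1] = 2*2 + 3*-2 = -2
y[2] = -2*2 + 2*-2 + 3*3 = 1
y[3] = -2*-2 + 2*3 = 10
y[4] = -2*3 = -6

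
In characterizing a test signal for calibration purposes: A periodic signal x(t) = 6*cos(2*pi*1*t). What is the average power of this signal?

Average power of A*cos(wt) is A^2/2.
P = 6^2 / 2 = 36/2 = 18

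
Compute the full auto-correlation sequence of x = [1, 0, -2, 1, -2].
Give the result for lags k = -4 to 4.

r_xx[k] = sum_m x[m]*x[m+k], indexed from 0, for k = -4 to 4:
  r_xx[-4] = x[4]*x[0] = -2
  r_xx[-3] = x[3]*x[0] + x[4]*x[1] = 1
  r_xx[-2] = x[2]*x[0] + x[3]*x[1] + x[4]*x[2] = 2
  r_xx[-1] = x[1]*x[0] + x[2]*x[1] + x[3]*x[2] + x[4]*x[3] = -4
  r_xx[0] = x[0]*x[0] + x[1]*x[1] + x[2]*x[2] + x[3]*x[3] + x[4]*x[4] = 10
  r_xx[1] = x[0]*x[1] + x[1]*x[2] + x[2]*x[3] + x[3]*x[4] = -4
  r_xx[2] = x[0]*x[2] + x[1]*x[3] + x[2]*x[4] = 2
  r_xx[3] = x[0]*x[3] + x[1]*x[4] = 1
  r_xx[4] = x[0]*x[4] = -2
r_xx = [-2, 1, 2, -4, 10, -4, 2, 1, -2]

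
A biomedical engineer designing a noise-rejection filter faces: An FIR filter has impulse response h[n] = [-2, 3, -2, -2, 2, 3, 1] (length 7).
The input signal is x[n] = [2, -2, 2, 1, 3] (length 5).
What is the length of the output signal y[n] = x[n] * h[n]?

For linear convolution, the output length is:
len(y) = len(x) + len(h) - 1 = 5 + 7 - 1 = 11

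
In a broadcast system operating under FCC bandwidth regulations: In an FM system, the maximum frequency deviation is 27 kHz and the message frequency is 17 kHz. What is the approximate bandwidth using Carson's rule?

Carson's rule: BW = 2*(delta_f + f_m)
= 2*(27 + 17) kHz = 88 kHz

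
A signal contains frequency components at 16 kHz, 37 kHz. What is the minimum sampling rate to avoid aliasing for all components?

The highest frequency component is f_max = 37 kHz.
Nyquist rate = 2 * f_max = 2 * 37 kHz = 74 kHz.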